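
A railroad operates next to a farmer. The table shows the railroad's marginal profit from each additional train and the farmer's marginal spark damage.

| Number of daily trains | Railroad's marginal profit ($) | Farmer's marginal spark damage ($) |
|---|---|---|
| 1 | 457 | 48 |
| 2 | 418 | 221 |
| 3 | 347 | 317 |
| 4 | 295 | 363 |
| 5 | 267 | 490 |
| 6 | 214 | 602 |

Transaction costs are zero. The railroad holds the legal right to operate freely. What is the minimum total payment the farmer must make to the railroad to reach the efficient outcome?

$776

Left alone the railroad would choose level 6 (marginal profit stays positive).
Efficient level: k* = 3 (marginal profit ≥ marginal spark damage through 3).
The farmer must at least cover the railroad's forgone profit from cutting 6→3: 295 + 267 + 214 = 776.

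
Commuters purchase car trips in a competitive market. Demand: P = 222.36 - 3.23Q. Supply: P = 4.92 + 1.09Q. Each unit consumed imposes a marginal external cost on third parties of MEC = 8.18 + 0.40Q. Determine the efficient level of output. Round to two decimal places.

Social marginal benefit = demand − MEC = 214.18 - 3.63Q.
Set SMB = MC: 214.18 - 3.63Q = 4.92 + 1.09Q → Q* = 44.3347.

Q* = 44.33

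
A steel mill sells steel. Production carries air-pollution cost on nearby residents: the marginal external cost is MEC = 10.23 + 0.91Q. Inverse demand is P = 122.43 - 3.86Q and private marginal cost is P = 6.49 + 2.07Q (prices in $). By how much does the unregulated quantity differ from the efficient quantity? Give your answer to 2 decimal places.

Market equilibrium (private): 6.49 + 2.07Q = 122.43 - 3.86Q → Q_m = 19.5514.
Social marginal cost = private MC + MEC = 16.72 + 2.98Q.
Set SMC = demand: 16.72 + 2.98Q = 122.43 - 3.86Q → Q* = 15.4547.
Gap = |19.5514 − 15.4547| = 4.0967.

4.10 units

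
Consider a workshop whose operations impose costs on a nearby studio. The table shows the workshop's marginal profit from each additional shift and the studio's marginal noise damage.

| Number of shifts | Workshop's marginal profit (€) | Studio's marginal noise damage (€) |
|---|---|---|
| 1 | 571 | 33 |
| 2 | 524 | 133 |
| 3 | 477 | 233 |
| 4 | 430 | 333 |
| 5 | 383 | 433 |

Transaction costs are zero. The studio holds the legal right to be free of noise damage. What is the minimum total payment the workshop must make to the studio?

Efficient level: marginal profit ≥ marginal noise damage through level 4, so k* = 4.
With the studio holding the right, the workshop must at least compensate total damage at k*: 33 + 133 + 233 + 333 = 732.

€732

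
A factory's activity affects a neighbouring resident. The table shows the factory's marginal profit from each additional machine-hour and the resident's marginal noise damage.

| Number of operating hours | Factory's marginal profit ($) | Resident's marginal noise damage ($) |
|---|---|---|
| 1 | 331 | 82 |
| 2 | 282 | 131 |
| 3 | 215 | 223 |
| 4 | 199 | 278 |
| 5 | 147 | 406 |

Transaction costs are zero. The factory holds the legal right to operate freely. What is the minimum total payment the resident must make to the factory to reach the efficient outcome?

$561

Left alone the factory would choose level 5 (marginal profit stays positive).
Efficient level: k* = 2 (marginal profit ≥ marginal noise damage through 2).
The resident must at least cover the factory's forgone profit from cutting 5→2: 215 + 199 + 147 = 561.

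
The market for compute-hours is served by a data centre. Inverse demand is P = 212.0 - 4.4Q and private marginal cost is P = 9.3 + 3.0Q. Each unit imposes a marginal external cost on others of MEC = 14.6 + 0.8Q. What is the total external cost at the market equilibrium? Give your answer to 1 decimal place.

700.0

Market equilibrium (private): 9.3 + 3.0Q = 212.0 - 4.4Q → Q_m = 27.3919.
Total external cost = ∫₀^{Q_m} (14.6 + 0.8Q) dQ = 14.6×27.3919 + ½×0.8×27.3919² = 700.0482.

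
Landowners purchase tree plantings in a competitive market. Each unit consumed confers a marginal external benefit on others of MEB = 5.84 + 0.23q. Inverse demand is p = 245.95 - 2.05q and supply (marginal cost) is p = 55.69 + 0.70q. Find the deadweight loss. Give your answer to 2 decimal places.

DWL = 93.88

Market equilibrium (private): 55.69 + 0.70q = 245.95 - 2.05q → q_m = 69.1855.
Social marginal benefit = demand + MEB = 251.79 - 1.82q.
Set SMB = MC: 251.79 - 1.82q = 55.69 + 0.70q → q* = 77.8175.
The loss is the area between SMB and MC from q* to q_m; with linear curves that's a triangle of height MEB(q_m).
DWL = ½ × 8.6320 × 21.7527 = 93.8847.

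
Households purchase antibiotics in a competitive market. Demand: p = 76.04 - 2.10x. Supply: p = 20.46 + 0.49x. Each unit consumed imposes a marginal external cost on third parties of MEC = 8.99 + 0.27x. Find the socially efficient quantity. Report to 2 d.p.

Social marginal benefit = demand − MEC = 67.05 - 2.37x.
Set SMB = MC: 67.05 - 2.37x = 20.46 + 0.49x → x* = 16.2902.

x* = 16.29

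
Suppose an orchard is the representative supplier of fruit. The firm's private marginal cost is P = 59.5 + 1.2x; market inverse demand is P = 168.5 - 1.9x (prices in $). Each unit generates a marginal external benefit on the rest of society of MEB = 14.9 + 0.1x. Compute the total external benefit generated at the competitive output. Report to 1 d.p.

Market equilibrium (private): 59.5 + 1.2x = 168.5 - 1.9x → x_m = 35.1613.
Total external benefit = ∫₀^{x_m} (14.9 + 0.1x) dx = 14.9×35.1613 + ½×0.1×35.1613² = 585.7192.

$585.7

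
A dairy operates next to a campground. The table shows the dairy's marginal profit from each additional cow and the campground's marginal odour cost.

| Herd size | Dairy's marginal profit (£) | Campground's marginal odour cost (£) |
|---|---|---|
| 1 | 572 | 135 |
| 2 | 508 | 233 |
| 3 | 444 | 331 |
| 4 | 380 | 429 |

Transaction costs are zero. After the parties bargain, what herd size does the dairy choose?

Bargaining reaches the level where marginal profit last exceeds marginal odour cost.
That holds through level 3 (444 ≥ 331) but not at 4 (380 < 429).

3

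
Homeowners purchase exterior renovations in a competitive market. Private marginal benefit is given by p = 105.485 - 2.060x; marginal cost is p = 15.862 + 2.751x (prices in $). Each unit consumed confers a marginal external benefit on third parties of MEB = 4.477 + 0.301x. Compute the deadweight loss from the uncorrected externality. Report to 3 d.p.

Market equilibrium (private): 15.862 + 2.751x = 105.485 - 2.060x → x_m = 18.6288.
Social marginal benefit = demand + MEB = 109.962 - 1.759x.
Set SMB = MC: 109.962 - 1.759x = 15.862 + 2.751x → x* = 20.8647.
The welfare-loss triangle has base |x_m − x*| and height MEB(x_m) (the vertical gap between SMB and MC is zero at x* and MEB at x_m).
DWL = ½ × 2.2359 × 10.0843 = 11.2737.

DWL = $11.274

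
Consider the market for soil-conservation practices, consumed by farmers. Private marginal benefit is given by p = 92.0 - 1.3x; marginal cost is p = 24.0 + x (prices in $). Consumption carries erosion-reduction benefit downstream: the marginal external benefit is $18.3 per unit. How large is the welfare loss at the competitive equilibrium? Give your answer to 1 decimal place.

DWL = $72.8

Market equilibrium (private): 24.0 + x = 92.0 - 1.3x → x_m = 29.5652.
Social marginal benefit = demand + MEB = 110.3 - 1.3x.
Set SMB = MC: 110.3 - 1.3x = 24.0 + x → x* = 37.5217.
Between x* and x_m the wedge SMB − MC runs linearly from 0 to MEB(x_m), so the loss is a triangle.
DWL = ½ × 7.9565 × 18.3000 = 72.8020.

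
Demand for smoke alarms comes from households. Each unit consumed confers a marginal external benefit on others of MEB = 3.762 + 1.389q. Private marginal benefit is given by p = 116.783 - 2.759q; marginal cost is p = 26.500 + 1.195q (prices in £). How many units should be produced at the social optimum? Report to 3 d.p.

q* = 36.665

Social marginal benefit = demand + MEB = 120.545 - 1.370q.
Set SMB = MC: 120.545 - 1.370q = 26.500 + 1.195q → q* = 36.6647.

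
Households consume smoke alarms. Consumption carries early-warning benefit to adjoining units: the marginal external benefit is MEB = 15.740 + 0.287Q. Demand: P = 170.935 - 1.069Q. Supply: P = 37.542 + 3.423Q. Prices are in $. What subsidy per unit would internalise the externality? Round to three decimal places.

subsidy = $25.919 per unit

Social marginal benefit = demand + MEB = 186.675 - 0.782Q.
Set SMB = MC: 186.675 - 0.782Q = 37.542 + 3.423Q → Q* = 35.4656.
The Pigouvian subsidy equals MEB at Q*: 15.740 + 0.287×35.4656 = 25.9186.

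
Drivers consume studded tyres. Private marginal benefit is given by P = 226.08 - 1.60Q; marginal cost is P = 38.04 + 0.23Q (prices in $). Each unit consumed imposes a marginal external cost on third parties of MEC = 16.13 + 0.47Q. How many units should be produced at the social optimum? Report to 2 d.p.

Q* = 74.74

Social marginal benefit = demand − MEC = 209.95 - 2.07Q.
Set SMB = MC: 209.95 - 2.07Q = 38.04 + 0.23Q → Q* = 74.7435.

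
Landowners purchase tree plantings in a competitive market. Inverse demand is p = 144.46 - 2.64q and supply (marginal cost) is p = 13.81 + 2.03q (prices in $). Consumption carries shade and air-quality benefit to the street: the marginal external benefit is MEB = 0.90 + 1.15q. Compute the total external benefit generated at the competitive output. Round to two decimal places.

Market equilibrium (private): 13.81 + 2.03q = 144.46 - 2.64q → q_m = 27.9764.
Total external benefit = ∫₀^{q_m} (0.90 + 1.15q) dq = 0.90×27.9764 + ½×1.15×27.9764² = 475.2192.

$475.22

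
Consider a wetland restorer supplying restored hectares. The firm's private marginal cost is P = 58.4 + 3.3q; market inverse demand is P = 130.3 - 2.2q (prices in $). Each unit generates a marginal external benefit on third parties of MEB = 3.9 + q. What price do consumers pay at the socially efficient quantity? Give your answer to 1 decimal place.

Social marginal cost = private MC − MEB = 54.5 + 2.3q.
Set SMC = demand: 54.5 + 2.3q = 130.3 - 2.2q → q* = 16.8444.
Consumer price on the demand curve at q*: 130.3 − 2.2×16.8444 = 93.2423.

P = $93.2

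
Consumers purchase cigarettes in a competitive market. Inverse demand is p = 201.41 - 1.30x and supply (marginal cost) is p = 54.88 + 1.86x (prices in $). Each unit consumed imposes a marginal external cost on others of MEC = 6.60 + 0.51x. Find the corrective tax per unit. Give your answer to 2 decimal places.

Social marginal benefit = demand − MEC = 194.81 - 1.81x.
Set SMB = MC: 194.81 - 1.81x = 54.88 + 1.86x → x* = 38.1281.
The Pigouvian tax equals MEC at x*: 6.60 + 0.51×38.1281 = 26.0453.

tax = $26.05 per unit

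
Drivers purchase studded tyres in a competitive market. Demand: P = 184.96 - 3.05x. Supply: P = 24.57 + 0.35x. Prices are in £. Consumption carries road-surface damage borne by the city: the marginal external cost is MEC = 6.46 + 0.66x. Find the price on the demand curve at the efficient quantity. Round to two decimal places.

P = £69.32

Social marginal benefit = demand − MEC = 178.50 - 3.71x.
Set SMB = MC: 178.50 - 3.71x = 24.57 + 0.35x → x* = 37.9138.
Consumer price on the demand curve at x*: 184.96 − 3.05×37.9138 = 69.3229.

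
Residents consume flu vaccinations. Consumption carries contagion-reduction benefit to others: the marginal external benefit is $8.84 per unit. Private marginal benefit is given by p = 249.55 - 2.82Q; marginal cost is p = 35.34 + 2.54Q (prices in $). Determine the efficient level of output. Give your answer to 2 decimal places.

Social marginal benefit = demand + MEB = 258.39 - 2.82Q.
Set SMB = MC: 258.39 - 2.82Q = 35.34 + 2.54Q → Q* = 41.6138.

Q* = 41.61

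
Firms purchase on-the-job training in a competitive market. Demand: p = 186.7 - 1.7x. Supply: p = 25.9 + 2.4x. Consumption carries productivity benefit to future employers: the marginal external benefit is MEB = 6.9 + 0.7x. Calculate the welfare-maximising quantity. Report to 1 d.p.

x* = 49.3

Social marginal benefit = demand + MEB = 193.6 - x.
Set SMB = MC: 193.6 - x = 25.9 + 2.4x → x* = 49.3235.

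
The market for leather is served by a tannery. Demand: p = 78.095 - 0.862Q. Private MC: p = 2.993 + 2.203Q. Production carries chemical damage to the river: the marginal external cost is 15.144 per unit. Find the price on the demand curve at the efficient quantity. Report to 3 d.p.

Social marginal cost = private MC + MEC = 18.137 + 2.203Q.
Set SMC = demand: 18.137 + 2.203Q = 78.095 - 0.862Q → Q* = 19.5622.
Consumer price on the demand curve at Q*: 78.095 − 0.862×19.5622 = 61.2324.

P = 61.232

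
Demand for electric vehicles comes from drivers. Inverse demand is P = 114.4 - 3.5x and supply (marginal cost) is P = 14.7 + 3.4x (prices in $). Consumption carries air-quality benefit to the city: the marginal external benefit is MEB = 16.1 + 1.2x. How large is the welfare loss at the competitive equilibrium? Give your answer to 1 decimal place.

DWL = $98.1

Market equilibrium (private): 14.7 + 3.4x = 114.4 - 3.5x → x_m = 14.4493.
Social marginal benefit = demand + MEB = 130.5 - 2.3x.
Set SMB = MC: 130.5 - 2.3x = 14.7 + 3.4x → x* = 20.3158.
Height of the DWL triangle at x_m is SMB(x_m) − MC(x_m) = MEB(x_m) = 33.4391.
DWL = ½ × 5.8665 × 33.4391 = 98.0852.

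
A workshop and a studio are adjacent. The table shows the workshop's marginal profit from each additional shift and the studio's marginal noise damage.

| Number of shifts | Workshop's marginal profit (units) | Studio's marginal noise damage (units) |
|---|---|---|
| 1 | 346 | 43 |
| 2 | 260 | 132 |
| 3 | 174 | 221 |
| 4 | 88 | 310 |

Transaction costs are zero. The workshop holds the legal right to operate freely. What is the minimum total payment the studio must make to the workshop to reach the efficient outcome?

262

Left alone the workshop would choose level 4 (marginal profit stays positive).
Efficient level: k* = 2 (marginal profit ≥ marginal noise damage through 2).
The studio must at least cover the workshop's forgone profit from cutting 4→2: 174 + 88 = 262.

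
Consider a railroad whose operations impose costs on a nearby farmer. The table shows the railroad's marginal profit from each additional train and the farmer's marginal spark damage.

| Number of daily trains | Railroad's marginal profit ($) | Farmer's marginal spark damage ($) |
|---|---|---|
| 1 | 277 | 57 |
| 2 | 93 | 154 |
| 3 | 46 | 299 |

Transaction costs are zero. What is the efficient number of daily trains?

Bargaining reaches the level where marginal profit last exceeds marginal spark damage.
That holds through level 1 (277 ≥ 57) but not at 2 (93 < 154).

1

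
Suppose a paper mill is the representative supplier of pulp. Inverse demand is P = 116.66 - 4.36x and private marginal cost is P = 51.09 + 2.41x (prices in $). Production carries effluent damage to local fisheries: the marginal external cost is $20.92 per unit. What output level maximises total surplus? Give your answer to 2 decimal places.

Social marginal cost = private MC + MEC = 72.01 + 2.41x.
Set SMC = demand: 72.01 + 2.41x = 116.66 - 4.36x → x* = 6.5953.

x* = 6.60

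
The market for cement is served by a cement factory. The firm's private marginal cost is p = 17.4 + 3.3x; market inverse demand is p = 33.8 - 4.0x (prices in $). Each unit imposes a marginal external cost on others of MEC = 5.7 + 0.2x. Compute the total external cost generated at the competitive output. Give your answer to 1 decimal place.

$13.3

Market equilibrium (private): 17.4 + 3.3x = 33.8 - 4.0x → x_m = 2.2466.
Total external cost = ∫₀^{x_m} (5.7 + 0.2x) dx = 5.7×2.2466 + ½×0.2×2.2466² = 13.3103.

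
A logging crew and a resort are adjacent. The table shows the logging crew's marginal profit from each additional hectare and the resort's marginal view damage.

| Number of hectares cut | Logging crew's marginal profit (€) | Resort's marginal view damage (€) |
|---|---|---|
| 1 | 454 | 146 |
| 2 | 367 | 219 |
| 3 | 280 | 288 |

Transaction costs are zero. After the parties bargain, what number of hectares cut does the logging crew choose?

2

Bargaining reaches the level where marginal profit last exceeds marginal view damage.
That holds through level 2 (367 ≥ 219) but not at 3 (280 < 288).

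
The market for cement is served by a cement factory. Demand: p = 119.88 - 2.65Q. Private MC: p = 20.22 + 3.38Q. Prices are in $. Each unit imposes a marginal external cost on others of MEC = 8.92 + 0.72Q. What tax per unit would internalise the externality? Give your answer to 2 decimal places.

tax = $18.60 per unit

Social marginal cost = private MC + MEC = 29.14 + 4.10Q.
Set SMC = demand: 29.14 + 4.10Q = 119.88 - 2.65Q → Q* = 13.4430.
The Pigouvian tax equals MEC at Q*: 8.92 + 0.72×13.4430 = 18.5990.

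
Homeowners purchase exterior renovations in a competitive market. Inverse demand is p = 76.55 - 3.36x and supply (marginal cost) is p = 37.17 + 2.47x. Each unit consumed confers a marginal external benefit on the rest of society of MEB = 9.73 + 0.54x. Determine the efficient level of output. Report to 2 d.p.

Social marginal benefit = demand + MEB = 86.28 - 2.82x.
Set SMB = MC: 86.28 - 2.82x = 37.17 + 2.47x → x* = 9.2836.

x* = 9.28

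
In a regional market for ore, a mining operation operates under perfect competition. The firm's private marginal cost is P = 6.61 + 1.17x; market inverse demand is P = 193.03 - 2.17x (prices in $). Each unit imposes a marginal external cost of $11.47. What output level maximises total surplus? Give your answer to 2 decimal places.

x* = 52.38

Social marginal cost = private MC + MEC = 18.08 + 1.17x.
Set SMC = demand: 18.08 + 1.17x = 193.03 - 2.17x → x* = 52.3802.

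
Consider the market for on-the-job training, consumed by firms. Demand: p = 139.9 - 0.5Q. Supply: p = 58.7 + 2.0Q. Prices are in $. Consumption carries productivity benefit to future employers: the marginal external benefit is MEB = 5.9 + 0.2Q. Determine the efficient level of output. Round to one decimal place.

Social marginal benefit = demand + MEB = 145.8 - 0.3Q.
Set SMB = MC: 145.8 - 0.3Q = 58.7 + 2.0Q → Q* = 37.8696.

Q* = 37.9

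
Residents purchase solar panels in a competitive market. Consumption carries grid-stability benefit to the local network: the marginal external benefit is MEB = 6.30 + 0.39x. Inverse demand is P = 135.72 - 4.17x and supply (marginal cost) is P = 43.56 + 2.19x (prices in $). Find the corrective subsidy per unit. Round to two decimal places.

subsidy = $12.73 per unit

Social marginal benefit = demand + MEB = 142.02 - 3.78x.
Set SMB = MC: 142.02 - 3.78x = 43.56 + 2.19x → x* = 16.4925.
The Pigouvian subsidy equals MEB at x*: 6.30 + 0.39×16.4925 = 12.7321.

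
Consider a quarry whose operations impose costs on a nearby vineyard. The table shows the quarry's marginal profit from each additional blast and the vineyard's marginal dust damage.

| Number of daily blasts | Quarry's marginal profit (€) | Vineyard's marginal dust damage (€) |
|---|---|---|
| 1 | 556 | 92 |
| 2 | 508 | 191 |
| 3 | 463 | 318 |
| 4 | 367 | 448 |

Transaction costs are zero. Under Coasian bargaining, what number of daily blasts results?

Bargaining reaches the level where marginal profit last exceeds marginal dust damage.
That holds through level 3 (463 ≥ 318) but not at 4 (367 < 448).

3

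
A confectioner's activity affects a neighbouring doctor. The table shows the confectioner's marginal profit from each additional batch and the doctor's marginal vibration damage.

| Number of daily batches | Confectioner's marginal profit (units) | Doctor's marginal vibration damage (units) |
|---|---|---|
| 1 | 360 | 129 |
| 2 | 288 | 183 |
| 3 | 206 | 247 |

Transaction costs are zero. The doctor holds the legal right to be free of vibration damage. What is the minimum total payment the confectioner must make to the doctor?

Efficient level: marginal profit ≥ marginal vibration damage through level 2, so k* = 2.
With the doctor holding the right, the confectioner must at least compensate total damage at k*: 129 + 183 = 312.

312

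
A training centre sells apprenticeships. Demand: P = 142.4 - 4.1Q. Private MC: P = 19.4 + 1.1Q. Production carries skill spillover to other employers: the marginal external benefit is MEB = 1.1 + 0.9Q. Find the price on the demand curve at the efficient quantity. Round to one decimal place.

Social marginal cost = private MC − MEB = 18.3 + 0.2Q.
Set SMC = demand: 18.3 + 0.2Q = 142.4 - 4.1Q → Q* = 28.8605.
Consumer price on the demand curve at Q*: 142.4 − 4.1×28.8605 = 24.0720.

P = 24.1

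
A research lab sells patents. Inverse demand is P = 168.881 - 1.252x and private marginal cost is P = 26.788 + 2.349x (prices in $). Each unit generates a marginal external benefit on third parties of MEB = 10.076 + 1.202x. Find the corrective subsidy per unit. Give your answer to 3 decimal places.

subsidy = $86.319 per unit

Social marginal cost = private MC − MEB = 16.712 + 1.147x.
Set SMC = demand: 16.712 + 1.147x = 168.881 - 1.252x → x* = 63.4302.
The Pigouvian subsidy equals MEB at x*: 10.076 + 1.202×63.4302 = 86.3191.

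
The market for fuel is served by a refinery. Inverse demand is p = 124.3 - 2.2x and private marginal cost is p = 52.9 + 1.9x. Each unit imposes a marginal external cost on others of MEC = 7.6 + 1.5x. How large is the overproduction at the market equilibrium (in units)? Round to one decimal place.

Market equilibrium (private): 52.9 + 1.9x = 124.3 - 2.2x → x_m = 17.4146.
Social marginal cost = private MC + MEC = 60.5 + 3.4x.
Set SMC = demand: 60.5 + 3.4x = 124.3 - 2.2x → x* = 11.3929.
Gap = |17.4146 − 11.3929| = 6.0217.

6.0 units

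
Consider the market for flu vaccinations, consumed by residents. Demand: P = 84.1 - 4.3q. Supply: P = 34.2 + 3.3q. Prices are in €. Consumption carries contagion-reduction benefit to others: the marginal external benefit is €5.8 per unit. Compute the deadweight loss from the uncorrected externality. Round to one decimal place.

Market equilibrium (private): 34.2 + 3.3q = 84.1 - 4.3q → q_m = 6.5658.
Social marginal benefit = demand + MEB = 89.9 - 4.3q.
Set SMB = MC: 89.9 - 4.3q = 34.2 + 3.3q → q* = 7.3289.
The welfare-loss triangle has base |q_m − q*| and height MEB(q_m) (the vertical gap between SMB and MC is zero at q* and MEB at q_m).
DWL = ½ × 0.7631 × 5.8000 = 2.2130.

DWL = €2.2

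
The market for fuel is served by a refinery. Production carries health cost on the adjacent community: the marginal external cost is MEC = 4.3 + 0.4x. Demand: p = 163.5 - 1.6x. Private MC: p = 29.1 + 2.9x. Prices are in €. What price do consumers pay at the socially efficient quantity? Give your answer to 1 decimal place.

Social marginal cost = private MC + MEC = 33.4 + 3.3x.
Set SMC = demand: 33.4 + 3.3x = 163.5 - 1.6x → x* = 26.5510.
Consumer price on the demand curve at x*: 163.5 − 1.6×26.5510 = 121.0184.

P = €121.0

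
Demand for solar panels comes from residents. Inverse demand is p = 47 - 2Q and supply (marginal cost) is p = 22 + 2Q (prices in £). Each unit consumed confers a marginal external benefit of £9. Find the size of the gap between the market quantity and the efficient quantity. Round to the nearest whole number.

2 units

Market equilibrium (private): 22 + 2Q = 47 - 2Q → Q_m = 6.2500.
Social marginal benefit = demand + MEB = 56 - 2Q.
Set SMB = MC: 56 - 2Q = 22 + 2Q → Q* = 8.5000.
Gap = |6.2500 − 8.5000| = 2.2500.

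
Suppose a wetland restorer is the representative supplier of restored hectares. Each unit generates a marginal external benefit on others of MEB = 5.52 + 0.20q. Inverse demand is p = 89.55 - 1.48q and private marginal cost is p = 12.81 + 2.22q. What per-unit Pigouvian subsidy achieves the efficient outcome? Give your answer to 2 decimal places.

Social marginal cost = private MC − MEB = 7.29 + 2.02q.
Set SMC = demand: 7.29 + 2.02q = 89.55 - 1.48q → q* = 23.5029.
The Pigouvian subsidy equals MEB at q*: 5.52 + 0.20×23.5029 = 10.2206.

subsidy = 10.22 per unit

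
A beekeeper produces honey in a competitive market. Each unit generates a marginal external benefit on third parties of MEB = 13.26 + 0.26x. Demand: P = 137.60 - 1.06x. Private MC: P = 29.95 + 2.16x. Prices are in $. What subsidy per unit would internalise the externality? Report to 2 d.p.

Social marginal cost = private MC − MEB = 16.69 + 1.90x.
Set SMC = demand: 16.69 + 1.90x = 137.60 - 1.06x → x* = 40.8480.
The Pigouvian subsidy equals MEB at x*: 13.26 + 0.26×40.8480 = 23.8805.

subsidy = $23.88 per unit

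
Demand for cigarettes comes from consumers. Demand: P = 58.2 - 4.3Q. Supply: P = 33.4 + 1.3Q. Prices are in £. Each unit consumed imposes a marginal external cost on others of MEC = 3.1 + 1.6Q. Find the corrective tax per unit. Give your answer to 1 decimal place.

tax = £7.9 per unit

Social marginal benefit = demand − MEC = 55.1 - 5.9Q.
Set SMB = MC: 55.1 - 5.9Q = 33.4 + 1.3Q → Q* = 3.0139.
The Pigouvian tax equals MEC at Q*: 3.1 + 1.6×3.0139 = 7.9222.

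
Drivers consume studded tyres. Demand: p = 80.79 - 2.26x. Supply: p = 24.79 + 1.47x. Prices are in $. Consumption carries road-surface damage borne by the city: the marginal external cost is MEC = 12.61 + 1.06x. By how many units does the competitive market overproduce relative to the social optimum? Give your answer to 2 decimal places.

Market equilibrium (private): 24.79 + 1.47x = 80.79 - 2.26x → x_m = 15.0134.
Social marginal benefit = demand − MEC = 68.18 - 3.32x.
Set SMB = MC: 68.18 - 3.32x = 24.79 + 1.47x → x* = 9.0585.
Gap = |15.0134 − 9.0585| = 5.9549.

5.95 units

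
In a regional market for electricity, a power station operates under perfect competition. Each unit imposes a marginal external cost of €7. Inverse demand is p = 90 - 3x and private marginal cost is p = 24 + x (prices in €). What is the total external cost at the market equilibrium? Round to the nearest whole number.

€116

Market equilibrium (private): 24 + x = 90 - 3x → x_m = 16.5000.
Total external cost = MEC × x_m = 7 × 16.5000 = 115.5000.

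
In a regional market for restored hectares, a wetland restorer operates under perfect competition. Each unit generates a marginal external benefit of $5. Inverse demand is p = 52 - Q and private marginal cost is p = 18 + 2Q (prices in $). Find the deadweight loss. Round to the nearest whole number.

DWL = $4

Market equilibrium (private): 18 + 2Q = 52 - Q → Q_m = 11.3333.
Social marginal cost = private MC − MEB = 13 + 2Q.
Set SMC = demand: 13 + 2Q = 52 - Q → Q* = 13.0000.
Height of the DWL triangle at Q_m is demand(Q_m) − SMC(Q_m) = MEB(Q_m) = 5.0000.
DWL = ½ × 1.6667 × 5.0000 = 4.1668.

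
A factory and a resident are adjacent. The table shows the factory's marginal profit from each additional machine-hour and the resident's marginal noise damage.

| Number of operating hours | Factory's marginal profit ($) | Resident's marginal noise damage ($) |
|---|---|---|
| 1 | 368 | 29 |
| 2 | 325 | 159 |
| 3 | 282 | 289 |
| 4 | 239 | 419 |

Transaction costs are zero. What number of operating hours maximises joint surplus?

Bargaining reaches the level where marginal profit last exceeds marginal noise damage.
That holds through level 2 (325 ≥ 159) but not at 3 (282 < 289).

2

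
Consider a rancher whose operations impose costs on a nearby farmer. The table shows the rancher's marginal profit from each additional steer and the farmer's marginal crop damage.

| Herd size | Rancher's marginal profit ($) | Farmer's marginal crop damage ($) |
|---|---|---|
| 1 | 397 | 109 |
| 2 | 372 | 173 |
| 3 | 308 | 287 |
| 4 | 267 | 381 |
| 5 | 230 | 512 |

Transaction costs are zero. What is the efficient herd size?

Bargaining reaches the level where marginal profit last exceeds marginal crop damage.
That holds through level 3 (308 ≥ 287) but not at 4 (267 < 381).

3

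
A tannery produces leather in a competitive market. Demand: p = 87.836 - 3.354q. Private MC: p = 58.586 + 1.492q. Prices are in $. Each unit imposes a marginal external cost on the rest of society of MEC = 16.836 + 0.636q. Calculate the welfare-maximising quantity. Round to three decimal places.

Social marginal cost = private MC + MEC = 75.422 + 2.128q.
Set SMC = demand: 75.422 + 2.128q = 87.836 - 3.354q → q* = 2.2645.

q* = 2.265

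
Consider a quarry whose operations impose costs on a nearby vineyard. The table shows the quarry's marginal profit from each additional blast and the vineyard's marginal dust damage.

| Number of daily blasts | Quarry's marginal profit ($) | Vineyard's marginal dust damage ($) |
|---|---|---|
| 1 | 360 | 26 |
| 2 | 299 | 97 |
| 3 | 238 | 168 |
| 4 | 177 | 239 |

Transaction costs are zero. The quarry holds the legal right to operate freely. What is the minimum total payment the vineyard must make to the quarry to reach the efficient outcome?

$177

Left alone the quarry would choose level 4 (marginal profit stays positive).
Efficient level: k* = 3 (marginal profit ≥ marginal dust damage through 3).
The vineyard must at least cover the quarry's forgone profit from cutting 4→3: 177 = 177.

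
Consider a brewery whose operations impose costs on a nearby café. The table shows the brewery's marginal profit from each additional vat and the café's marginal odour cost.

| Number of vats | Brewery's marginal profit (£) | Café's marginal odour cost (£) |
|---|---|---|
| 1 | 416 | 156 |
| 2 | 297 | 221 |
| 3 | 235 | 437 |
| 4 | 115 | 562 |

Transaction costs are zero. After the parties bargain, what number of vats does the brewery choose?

2

Bargaining reaches the level where marginal profit last exceeds marginal odour cost.
That holds through level 2 (297 ≥ 221) but not at 3 (235 < 437).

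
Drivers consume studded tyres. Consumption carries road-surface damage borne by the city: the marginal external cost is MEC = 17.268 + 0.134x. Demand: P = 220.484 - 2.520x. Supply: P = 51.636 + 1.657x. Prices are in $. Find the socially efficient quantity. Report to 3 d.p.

Social marginal benefit = demand − MEC = 203.216 - 2.654x.
Set SMB = MC: 203.216 - 2.654x = 51.636 + 1.657x → x* = 35.1612.

x* = 35.161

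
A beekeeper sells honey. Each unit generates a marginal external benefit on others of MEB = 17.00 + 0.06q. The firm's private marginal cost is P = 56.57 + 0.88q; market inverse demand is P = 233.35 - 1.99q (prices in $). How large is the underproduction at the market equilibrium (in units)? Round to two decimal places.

Market equilibrium (private): 56.57 + 0.88q = 233.35 - 1.99q → q_m = 61.5958.
Social marginal cost = private MC − MEB = 39.57 + 0.82q.
Set SMC = demand: 39.57 + 0.82q = 233.35 - 1.99q → q* = 68.9609.
Gap = |61.5958 − 68.9609| = 7.3651.

7.37 units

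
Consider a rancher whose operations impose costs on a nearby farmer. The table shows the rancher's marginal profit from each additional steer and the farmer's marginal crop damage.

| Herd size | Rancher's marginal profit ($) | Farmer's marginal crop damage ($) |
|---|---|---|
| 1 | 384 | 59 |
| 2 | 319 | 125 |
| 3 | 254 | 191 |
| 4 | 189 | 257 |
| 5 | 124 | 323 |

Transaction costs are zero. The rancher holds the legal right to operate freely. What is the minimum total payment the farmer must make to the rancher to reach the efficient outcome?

$313

Left alone the rancher would choose level 5 (marginal profit stays positive).
Efficient level: k* = 3 (marginal profit ≥ marginal crop damage through 3).
The farmer must at least cover the rancher's forgone profit from cutting 5→3: 189 + 124 = 313.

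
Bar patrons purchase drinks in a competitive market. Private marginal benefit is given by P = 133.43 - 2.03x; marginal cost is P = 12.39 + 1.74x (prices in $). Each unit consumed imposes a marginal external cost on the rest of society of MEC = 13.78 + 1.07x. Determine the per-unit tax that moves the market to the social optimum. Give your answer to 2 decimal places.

Social marginal benefit = demand − MEC = 119.65 - 3.10x.
Set SMB = MC: 119.65 - 3.10x = 12.39 + 1.74x → x* = 22.1612.
The Pigouvian tax equals MEC at x*: 13.78 + 1.07×22.1612 = 37.4925.

tax = $37.49 per unit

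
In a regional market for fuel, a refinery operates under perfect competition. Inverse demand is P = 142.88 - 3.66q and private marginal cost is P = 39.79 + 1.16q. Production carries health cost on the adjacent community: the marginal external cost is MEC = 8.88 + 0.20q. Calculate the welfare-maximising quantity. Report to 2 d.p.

Social marginal cost = private MC + MEC = 48.67 + 1.36q.
Set SMC = demand: 48.67 + 1.36q = 142.88 - 3.66q → q* = 18.7669.

q* = 18.77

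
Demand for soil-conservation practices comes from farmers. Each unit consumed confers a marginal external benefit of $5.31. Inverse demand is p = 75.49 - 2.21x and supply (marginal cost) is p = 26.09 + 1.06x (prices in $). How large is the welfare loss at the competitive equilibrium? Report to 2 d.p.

DWL = $4.31

Market equilibrium (private): 26.09 + 1.06x = 75.49 - 2.21x → x_m = 15.1070.
Social marginal benefit = demand + MEB = 80.80 - 2.21x.
Set SMB = MC: 80.80 - 2.21x = 26.09 + 1.06x → x* = 16.7309.
Between x* and x_m the wedge SMB − MC runs linearly from 0 to MEB(x_m), so the loss is a triangle.
DWL = ½ × 1.6239 × 5.3100 = 4.3115.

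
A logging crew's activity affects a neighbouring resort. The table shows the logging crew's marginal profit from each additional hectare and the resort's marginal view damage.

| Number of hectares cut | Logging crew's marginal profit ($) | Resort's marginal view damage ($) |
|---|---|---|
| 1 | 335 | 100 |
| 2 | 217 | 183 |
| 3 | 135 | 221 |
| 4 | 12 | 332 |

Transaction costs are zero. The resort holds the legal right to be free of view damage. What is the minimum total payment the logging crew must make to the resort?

Efficient level: marginal profit ≥ marginal view damage through level 2, so k* = 2.
With the resort holding the right, the logging crew must at least compensate total damage at k*: 100 + 183 = 283.

$283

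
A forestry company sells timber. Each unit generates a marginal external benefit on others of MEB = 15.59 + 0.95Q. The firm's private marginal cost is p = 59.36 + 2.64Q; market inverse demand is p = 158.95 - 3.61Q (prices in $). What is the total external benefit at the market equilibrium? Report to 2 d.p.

$369.02

Market equilibrium (private): 59.36 + 2.64Q = 158.95 - 3.61Q → Q_m = 15.9344.
Total external benefit = ∫₀^{Q_m} (15.59 + 0.95Q) dQ = 15.59×15.9344 + ½×0.95×15.9344² = 369.0222.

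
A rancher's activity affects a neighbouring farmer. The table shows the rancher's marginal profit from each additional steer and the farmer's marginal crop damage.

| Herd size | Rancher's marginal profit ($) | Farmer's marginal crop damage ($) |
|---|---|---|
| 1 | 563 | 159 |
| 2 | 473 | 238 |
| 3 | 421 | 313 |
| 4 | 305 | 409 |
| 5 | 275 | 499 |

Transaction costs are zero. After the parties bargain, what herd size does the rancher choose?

Bargaining reaches the level where marginal profit last exceeds marginal crop damage.
That holds through level 3 (421 ≥ 313) but not at 4 (305 < 409).

3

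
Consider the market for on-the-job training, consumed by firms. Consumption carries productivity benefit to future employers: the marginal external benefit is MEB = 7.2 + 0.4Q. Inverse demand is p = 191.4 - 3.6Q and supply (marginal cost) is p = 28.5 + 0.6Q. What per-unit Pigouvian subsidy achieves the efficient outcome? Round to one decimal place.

subsidy = 25.1 per unit

Social marginal benefit = demand + MEB = 198.6 - 3.2Q.
Set SMB = MC: 198.6 - 3.2Q = 28.5 + 0.6Q → Q* = 44.7632.
The Pigouvian subsidy equals MEB at Q*: 7.2 + 0.4×44.7632 = 25.1053.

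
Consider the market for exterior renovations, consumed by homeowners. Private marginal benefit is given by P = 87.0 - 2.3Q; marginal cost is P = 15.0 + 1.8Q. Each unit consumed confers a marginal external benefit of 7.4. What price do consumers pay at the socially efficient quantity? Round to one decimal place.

P = 42.5

Social marginal benefit = demand + MEB = 94.4 - 2.3Q.
Set SMB = MC: 94.4 - 2.3Q = 15.0 + 1.8Q → Q* = 19.3659.
Consumer price on the demand curve at Q*: 87.0 − 2.3×19.3659 = 42.4584.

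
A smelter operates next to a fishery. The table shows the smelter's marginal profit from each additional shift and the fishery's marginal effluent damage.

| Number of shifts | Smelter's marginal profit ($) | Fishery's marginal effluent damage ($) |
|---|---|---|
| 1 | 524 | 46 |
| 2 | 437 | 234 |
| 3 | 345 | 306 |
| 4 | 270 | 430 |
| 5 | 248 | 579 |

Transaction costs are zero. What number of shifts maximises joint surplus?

3

Bargaining reaches the level where marginal profit last exceeds marginal effluent damage.
That holds through level 3 (345 ≥ 306) but not at 4 (270 < 430).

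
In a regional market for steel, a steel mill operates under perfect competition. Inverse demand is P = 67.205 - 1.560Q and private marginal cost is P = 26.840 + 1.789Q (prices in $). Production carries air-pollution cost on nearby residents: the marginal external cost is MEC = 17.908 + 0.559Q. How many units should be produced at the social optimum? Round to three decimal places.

Q* = 5.746

Social marginal cost = private MC + MEC = 44.748 + 2.348Q.
Set SMC = demand: 44.748 + 2.348Q = 67.205 - 1.560Q → Q* = 5.7464.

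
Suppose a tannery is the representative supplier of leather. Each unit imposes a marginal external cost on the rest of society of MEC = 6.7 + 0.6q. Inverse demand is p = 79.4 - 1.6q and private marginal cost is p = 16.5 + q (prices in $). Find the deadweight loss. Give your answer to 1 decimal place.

DWL = $70.3

Market equilibrium (private): 16.5 + q = 79.4 - 1.6q → q_m = 24.1923.
Social marginal cost = private MC + MEC = 23.2 + 1.6q.
Set SMC = demand: 23.2 + 1.6q = 79.4 - 1.6q → q* = 17.5625.
Between q* and q_m the wedge SMC − demand runs linearly from 0 to MEC(q_m), so the loss is a triangle.
DWL = ½ × 6.6298 × 21.2154 = 70.3269.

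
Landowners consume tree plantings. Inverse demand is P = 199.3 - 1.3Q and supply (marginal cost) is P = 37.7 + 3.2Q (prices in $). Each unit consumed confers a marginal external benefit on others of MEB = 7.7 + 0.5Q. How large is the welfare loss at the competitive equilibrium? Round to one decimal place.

DWL = $82.3

Market equilibrium (private): 37.7 + 3.2Q = 199.3 - 1.3Q → Q_m = 35.9111.
Social marginal benefit = demand + MEB = 207.0 - 0.8Q.
Set SMB = MC: 207.0 - 0.8Q = 37.7 + 3.2Q → Q* = 42.3250.
The loss is the area between SMB and MC from Q* to Q_m; with linear curves that's a triangle of height MEB(Q_m).
DWL = ½ × 6.4139 × 25.6556 = 82.2762.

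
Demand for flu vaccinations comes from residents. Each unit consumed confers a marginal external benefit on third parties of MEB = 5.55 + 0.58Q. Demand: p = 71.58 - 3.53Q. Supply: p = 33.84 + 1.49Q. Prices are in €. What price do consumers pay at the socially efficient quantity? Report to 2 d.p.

Social marginal benefit = demand + MEB = 77.13 - 2.95Q.
Set SMB = MC: 77.13 - 2.95Q = 33.84 + 1.49Q → Q* = 9.7500.
Consumer price on the demand curve at Q*: 71.58 − 3.53×9.7500 = 37.1625.

P = €37.16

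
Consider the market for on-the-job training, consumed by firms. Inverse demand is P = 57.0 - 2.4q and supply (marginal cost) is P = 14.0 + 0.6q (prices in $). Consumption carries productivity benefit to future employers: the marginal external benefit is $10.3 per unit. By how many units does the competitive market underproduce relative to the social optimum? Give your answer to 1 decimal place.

Market equilibrium (private): 14.0 + 0.6q = 57.0 - 2.4q → q_m = 14.3333.
Social marginal benefit = demand + MEB = 67.3 - 2.4q.
Set SMB = MC: 67.3 - 2.4q = 14.0 + 0.6q → q* = 17.7667.
Gap = |14.3333 − 17.7667| = 3.4334.

3.4 units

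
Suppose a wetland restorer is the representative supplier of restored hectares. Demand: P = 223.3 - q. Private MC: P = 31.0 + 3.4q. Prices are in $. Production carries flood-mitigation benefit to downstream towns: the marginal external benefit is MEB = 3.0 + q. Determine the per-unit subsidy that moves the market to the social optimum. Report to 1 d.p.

subsidy = $60.4 per unit

Social marginal cost = private MC − MEB = 28.0 + 2.4q.
Set SMC = demand: 28.0 + 2.4q = 223.3 - q → q* = 57.4412.
The Pigouvian subsidy equals MEB at q*: 3.0 + 1.0×57.4412 = 60.4412.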